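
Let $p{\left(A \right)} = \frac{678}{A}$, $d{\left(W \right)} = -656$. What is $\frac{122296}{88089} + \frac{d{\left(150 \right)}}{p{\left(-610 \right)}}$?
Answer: $\frac{5888768488}{9954057} \approx 591.59$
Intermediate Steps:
$\frac{122296}{88089} + \frac{d{\left(150 \right)}}{p{\left(-610 \right)}} = \frac{122296}{88089} - \frac{656}{678 \frac{1}{-610}} = 122296 \cdot \frac{1}{88089} - \frac{656}{678 \left(- \frac{1}{610}\right)} = \frac{122296}{88089} - \frac{656}{- \frac{339}{305}} = \frac{122296}{88089} - - \frac{200080}{339} = \frac{122296}{88089} + \frac{200080}{339} = \frac{5888768488}{9954057}$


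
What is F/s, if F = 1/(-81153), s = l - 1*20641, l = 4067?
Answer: 1/1345029822 ≈ 7.4348e-10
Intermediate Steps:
s = -16574 (s = 4067 - 1*20641 = 4067 - 20641 = -16574)
F = -1/81153 ≈ -1.2322e-5
F/s = -1/81153/(-16574) = -1/81153*(-1/16574) = 1/1345029822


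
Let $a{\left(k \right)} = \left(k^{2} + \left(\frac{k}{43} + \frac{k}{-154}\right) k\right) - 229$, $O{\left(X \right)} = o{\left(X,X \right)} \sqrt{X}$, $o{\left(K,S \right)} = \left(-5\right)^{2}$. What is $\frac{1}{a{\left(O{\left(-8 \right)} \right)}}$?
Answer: $- \frac{3311}{17590719} \approx -0.00018822$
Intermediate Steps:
$o{\left(K,S \right)} = 25$
$O{\left(X \right)} = 25 \sqrt{X}$
$a{\left(k \right)} = -229 + \frac{6733 k^{2}}{6622}$ ($a{\left(k \right)} = \left(k^{2} + \left(k \frac{1}{43} + k \left(- \frac{1}{154}\right)\right) k\right) - 229 = \left(k^{2} + \left(\frac{k}{43} - \frac{k}{154}\right) k\right) - 229 = \left(k^{2} + \frac{111 k}{6622} k\right) - 229 = \left(k^{2} + \frac{111 k^{2}}{6622}\right) - 229 = \frac{6733 k^{2}}{6622} - 229 = -229 + \frac{6733 k^{2}}{6622}$)
$\frac{1}{a{\left(O{\left(-8 \right)} \right)}} = \frac{1}{-229 + \frac{6733 \left(25 \sqrt{-8}\right)^{2}}{6622}} = \frac{1}{-229 + \frac{6733 \left(25 \cdot 2 i \sqrt{2}\right)^{2}}{6622}} = \frac{1}{-229 + \frac{6733 \left(50 i \sqrt{2}\right)^{2}}{6622}} = \frac{1}{-229 + \frac{6733}{6622} \left(-5000\right)} = \frac{1}{-229 - \frac{16832500}{3311}} = \frac{1}{- \frac{17590719}{3311}} = - \frac{3311}{17590719}$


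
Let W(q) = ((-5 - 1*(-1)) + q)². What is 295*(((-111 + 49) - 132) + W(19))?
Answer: 9145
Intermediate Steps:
W(q) = (-4 + q)² (W(q) = ((-5 + 1) + q)² = (-4 + q)²)
295*(((-111 + 49) - 132) + W(19)) = 295*(((-111 + 49) - 132) + (-4 + 19)²) = 295*((-62 - 132) + 15²) = 295*(-194 + 225) = 295*31 = 9145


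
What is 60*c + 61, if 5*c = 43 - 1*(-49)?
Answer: 1165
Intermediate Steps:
c = 92/5 (c = (43 - 1*(-49))/5 = (43 + 49)/5 = (⅕)*92 = 92/5 ≈ 18.400)
60*c + 61 = 60*(92/5) + 61 = 1104 + 61 = 1165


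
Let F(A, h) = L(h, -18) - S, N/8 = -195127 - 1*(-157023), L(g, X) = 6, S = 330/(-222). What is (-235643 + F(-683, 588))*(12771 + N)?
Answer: 2546337917354/37 ≈ 6.8820e+10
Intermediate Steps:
S = -55/37 (S = 330*(-1/222) = -55/37 ≈ -1.4865)
N = -304832 (N = 8*(-195127 - 1*(-157023)) = 8*(-195127 + 157023) = 8*(-38104) = -304832)
F(A, h) = 277/37 (F(A, h) = 6 - 1*(-55/37) = 6 + 55/37 = 277/37)
(-235643 + F(-683, 588))*(12771 + N) = (-235643 + 277/37)*(12771 - 304832) = -8718514/37*(-292061) = 2546337917354/37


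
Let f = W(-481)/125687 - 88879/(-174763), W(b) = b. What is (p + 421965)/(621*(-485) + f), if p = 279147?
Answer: -15400231592845272/6615649110485615 ≈ -2.3279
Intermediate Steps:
f = 11086873870/21965437181 (f = -481/125687 - 88879/(-174763) = -481*1/125687 - 88879*(-1/174763) = -481/125687 + 88879/174763 = 11086873870/21965437181 ≈ 0.50474)
(p + 421965)/(621*(-485) + f) = (279147 + 421965)/(621*(-485) + 11086873870/21965437181) = 701112/(-301185 + 11086873870/21965437181) = 701112/(-6615649110485615/21965437181) = 701112*(-21965437181/6615649110485615) = -15400231592845272/6615649110485615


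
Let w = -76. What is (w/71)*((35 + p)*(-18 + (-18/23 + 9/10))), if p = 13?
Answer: 7502112/8165 ≈ 918.81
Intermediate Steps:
(w/71)*((35 + p)*(-18 + (-18/23 + 9/10))) = (-76/71)*((35 + 13)*(-18 + (-18/23 + 9/10))) = (-76*1/71)*(48*(-18 + (-18*1/23 + 9*(1/10)))) = -3648*(-18 + (-18/23 + 9/10))/71 = -3648*(-18 + 27/230)/71 = -3648*(-4113)/(71*230) = -76/71*(-98712/115) = 7502112/8165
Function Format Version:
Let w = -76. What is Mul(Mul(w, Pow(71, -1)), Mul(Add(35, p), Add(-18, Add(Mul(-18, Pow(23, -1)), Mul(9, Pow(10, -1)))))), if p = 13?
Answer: Rational(7502112, 8165) ≈ 918.81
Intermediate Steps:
Mul(Mul(w, Pow(71, -1)), Mul(Add(35, p), Add(-18, Add(Mul(-18, Pow(23, -1)), Mul(9, Pow(10, -1)))))) = Mul(Mul(-76, Pow(71, -1)), Mul(Add(35, 13), Add(-18, Add(Mul(-18, Pow(23, -1)), Mul(9, Pow(10, -1)))))) = Mul(Mul(-76, Rational(1, 71)), Mul(48, Add(-18, Add(Mul(-18, Rational(1, 23)), Mul(9, Rational(1, 10)))))) = Mul(Rational(-76, 71), Mul(48, Add(-18, Add(Rational(-18, 23), Rational(9, 10))))) = Mul(Rational(-76, 71), Mul(48, Add(-18, Rational(27, 230)))) = Mul(Rational(-76, 71), Mul(48, Rational(-4113, 230))) = Mul(Rational(-76, 71), Rational(-98712, 115)) = Rational(7502112, 8165)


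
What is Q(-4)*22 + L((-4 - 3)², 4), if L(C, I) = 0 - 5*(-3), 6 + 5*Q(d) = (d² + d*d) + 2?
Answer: 691/5 ≈ 138.20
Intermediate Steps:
Q(d) = -⅘ + 2*d²/5 (Q(d) = -6/5 + ((d² + d*d) + 2)/5 = -6/5 + ((d² + d²) + 2)/5 = -6/5 + (2*d² + 2)/5 = -6/5 + (2 + 2*d²)/5 = -6/5 + (⅖ + 2*d²/5) = -⅘ + 2*d²/5)
L(C, I) = 15 (L(C, I) = 0 + 15 = 15)
Q(-4)*22 + L((-4 - 3)², 4) = (-⅘ + (⅖)*(-4)²)*22 + 15 = (-⅘ + (⅖)*16)*22 + 15 = (-⅘ + 32/5)*22 + 15 = (28/5)*22 + 15 = 616/5 + 15 = 691/5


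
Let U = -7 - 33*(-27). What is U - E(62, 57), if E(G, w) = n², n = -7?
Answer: 835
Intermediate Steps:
E(G, w) = 49 (E(G, w) = (-7)² = 49)
U = 884 (U = -7 + 891 = 884)
U - E(62, 57) = 884 - 1*49 = 884 - 49 = 835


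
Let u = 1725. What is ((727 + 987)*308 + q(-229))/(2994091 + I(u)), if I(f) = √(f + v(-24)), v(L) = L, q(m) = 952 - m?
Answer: 1584152589463/8964580914580 - 4761837*√21/8964580914580 ≈ 0.17671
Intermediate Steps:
I(f) = √(-24 + f) (I(f) = √(f - 24) = √(-24 + f))
((727 + 987)*308 + q(-229))/(2994091 + I(u)) = ((727 + 987)*308 + (952 - 1*(-229)))/(2994091 + √(-24 + 1725)) = (1714*308 + (952 + 229))/(2994091 + √1701) = (527912 + 1181)/(2994091 + 9*√21) = 529093/(2994091 + 9*√21)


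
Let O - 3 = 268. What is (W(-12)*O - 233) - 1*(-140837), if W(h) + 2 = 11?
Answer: 143043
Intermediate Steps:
O = 271 (O = 3 + 268 = 271)
W(h) = 9 (W(h) = -2 + 11 = 9)
(W(-12)*O - 233) - 1*(-140837) = (9*271 - 233) - 1*(-140837) = (2439 - 233) + 140837 = 2206 + 140837 = 143043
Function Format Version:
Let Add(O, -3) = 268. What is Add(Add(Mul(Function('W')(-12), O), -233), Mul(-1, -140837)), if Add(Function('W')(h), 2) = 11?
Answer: 143043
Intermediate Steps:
O = 271 (O = Add(3, 268) = 271)
Function('W')(h) = 9 (Function('W')(h) = Add(-2, 11) = 9)
Add(Add(Mul(Function('W')(-12), O), -233), Mul(-1, -140837)) = Add(Add(Mul(9, 271), -233), Mul(-1, -140837)) = Add(Add(2439, -233), 140837) = Add(2206, 140837) = 143043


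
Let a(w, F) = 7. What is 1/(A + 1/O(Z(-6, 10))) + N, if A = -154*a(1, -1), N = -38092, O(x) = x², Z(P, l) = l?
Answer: -4106279608/107799 ≈ -38092.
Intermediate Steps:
A = -1078 (A = -154*7 = -1078)
1/(A + 1/O(Z(-6, 10))) + N = 1/(-1078 + 1/(10²)) - 38092 = 1/(-1078 + 1/100) - 38092 = 1/(-107799/100) - 38092 = -100/107799 - 38092 = -4106279608/107799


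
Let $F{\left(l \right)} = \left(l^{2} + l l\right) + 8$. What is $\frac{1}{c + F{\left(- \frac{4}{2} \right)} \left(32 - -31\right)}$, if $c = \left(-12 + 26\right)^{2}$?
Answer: $\frac{1}{1204} \approx 0.00083056$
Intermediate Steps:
$c = 196$ ($c = 14^{2} = 196$)
$F{\left(l \right)} = 8 + 2 l^{2}$ ($F{\left(l \right)} = \left(l^{2} + l^{2}\right) + 8 = 2 l^{2} + 8 = 8 + 2 l^{2}$)
$\frac{1}{c + F{\left(- \frac{4}{2} \right)} \left(32 - -31\right)} = \frac{1}{196 + \left(8 + 2 \left(- \frac{4}{2}\right)^{2}\right) \left(32 - -31\right)} = \frac{1}{196 + \left(8 + 2 \left(\left(-4\right) \frac{1}{2}\right)^{2}\right) \left(32 + 31\right)} = \frac{1}{196 + \left(8 + 2 \left(-2\right)^{2}\right) 63} = \frac{1}{196 + \left(8 + 2 \cdot 4\right) 63} = \frac{1}{196 + \left(8 + 8\right) 63} = \frac{1}{196 + 16 \cdot 63} = \frac{1}{196 + 1008} = \frac{1}{1204}$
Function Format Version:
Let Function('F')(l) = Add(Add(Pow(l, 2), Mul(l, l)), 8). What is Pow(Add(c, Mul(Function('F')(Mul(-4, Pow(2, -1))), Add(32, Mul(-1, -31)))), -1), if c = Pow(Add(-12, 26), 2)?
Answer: Rational(1, 1204) ≈ 0.00083056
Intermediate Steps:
c = 196 (c = Pow(14, 2) = 196)
Function('F')(l) = Add(8, Mul(2, Pow(l, 2))) (Function('F')(l) = Add(Add(Pow(l, 2), Pow(l, 2)), 8) = Add(Mul(2, Pow(l, 2)), 8) = Add(8, Mul(2, Pow(l, 2))))
Pow(Add(c, Mul(Function('F')(Mul(-4, Pow(2, -1))), Add(32, Mul(-1, -31)))), -1) = Pow(Add(196, Mul(Add(8, Mul(2, Pow(Mul(-4, Pow(2, -1)), 2))), Add(32, Mul(-1, -31)))), -1) = Pow(Add(196, Mul(Add(8, Mul(2, Pow(Mul(-4, Rational(1, 2)), 2))), Add(32, 31))), -1) = Pow(Add(196, Mul(Add(8, Mul(2, Pow(-2, 2))), 63)), -1) = Pow(Add(196, Mul(Add(8, Mul(2, 4)), 63)), -1) = Pow(Add(196, Mul(Add(8, 8), 63)), -1) = Pow(Add(196, Mul(16, 63)), -1) = Pow(Add(196, 1008), -1) = Pow(1204, -1) = Rational(1, 1204)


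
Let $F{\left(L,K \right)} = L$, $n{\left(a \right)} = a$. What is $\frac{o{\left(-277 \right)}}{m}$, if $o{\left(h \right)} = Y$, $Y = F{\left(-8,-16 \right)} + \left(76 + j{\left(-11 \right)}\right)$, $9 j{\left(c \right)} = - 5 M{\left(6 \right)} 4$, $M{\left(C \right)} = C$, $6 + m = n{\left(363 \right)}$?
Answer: $\frac{164}{1071} \approx 0.15313$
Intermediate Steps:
$m = 357$ ($m = -6 + 363 = 357$)
$j{\left(c \right)} = - \frac{40}{3}$ ($j{\left(c \right)} = \frac{\left(-5\right) 6 \cdot 4}{9} = \frac{\left(-30\right) 4}{9} = \frac{1}{9} \left(-120\right) = - \frac{40}{3}$)
$Y = \frac{164}{3}$ ($Y = -8 + \left(76 - \frac{40}{3}\right) = -8 + \frac{188}{3} = \frac{164}{3} \approx 54.667$)
$o{\left(h \right)} = \frac{164}{3}$
$\frac{o{\left(-277 \right)}}{m} = \frac{164}{3 \cdot 357} = \frac{164}{3} \cdot \frac{1}{357} = \frac{164}{1071}$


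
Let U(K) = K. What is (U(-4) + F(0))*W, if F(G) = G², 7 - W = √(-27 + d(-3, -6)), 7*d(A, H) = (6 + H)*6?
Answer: -28 + 12*I*√3 ≈ -28.0 + 20.785*I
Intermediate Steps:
d(A, H) = 36/7 + 6*H/7 (d(A, H) = ((6 + H)*6)/7 = (36 + 6*H)/7 = 36/7 + 6*H/7)
W = 7 - 3*I*√3 (W = 7 - √(-27 + (36/7 + (6/7)*(-6))) = 7 - √(-27 + (36/7 - 36/7)) = 7 - √(-27 + 0) = 7 - √(-27) = 7 - 3*I*√3 ≈ 7.0 - 5.1962*I)
(U(-4) + F(0))*W = (-4 + 0²)*(7 - 3*I*√3) = (-4 + 0)*(7 - 3*I*√3) = -4*(7 - 3*I*√3) = -28 + 12*I*√3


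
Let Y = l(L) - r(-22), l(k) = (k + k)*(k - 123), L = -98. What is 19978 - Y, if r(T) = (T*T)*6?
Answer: -20434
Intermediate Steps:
l(k) = 2*k*(-123 + k) (l(k) = (2*k)*(-123 + k) = 2*k*(-123 + k))
r(T) = 6*T² (r(T) = T²*6 = 6*T²)
Y = 40412 (Y = 2*(-98)*(-123 - 98) - 6*(-22)² = 2*(-98)*(-221) - 6*484 = 43316 - 1*2904 = 43316 - 2904 = 40412)
19978 - Y = 19978 - 1*40412 = 19978 - 40412 = -20434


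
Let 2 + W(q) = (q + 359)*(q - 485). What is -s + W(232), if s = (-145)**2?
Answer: -170550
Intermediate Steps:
W(q) = -2 + (-485 + q)*(359 + q) (W(q) = -2 + (q + 359)*(q - 485) = -2 + (359 + q)*(-485 + q) = -2 + (-485 + q)*(359 + q))
s = 21025
-s + W(232) = -1*21025 + (-174117 + 232**2 - 126*232) = -21025 + (-174117 + 53824 - 29232) = -21025 - 149525 = -170550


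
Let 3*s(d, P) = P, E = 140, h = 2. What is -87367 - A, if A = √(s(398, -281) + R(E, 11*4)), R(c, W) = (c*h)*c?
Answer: -87367 - √351957/3 ≈ -87565.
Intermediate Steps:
s(d, P) = P/3
R(c, W) = 2*c² (R(c, W) = (c*2)*c = (2*c)*c = 2*c²)
A = √351957/3 (A = √((⅓)*(-281) + 2*140²) = √(-281/3 + 2*19600) = √(-281/3 + 39200) = √(117319/3) = √351957/3 ≈ 197.75)
-87367 - A = -87367 - √351957/3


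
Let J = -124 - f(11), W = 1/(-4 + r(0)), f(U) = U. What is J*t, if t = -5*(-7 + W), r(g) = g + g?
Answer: -19575/4 ≈ -4893.8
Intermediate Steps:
r(g) = 2*g
W = -¼ (W = 1/(-4 + 2*0) = 1/(-4 + 0) = 1/(-4) = -¼ ≈ -0.25000)
t = 145/4 (t = -5*(-7 - ¼) = -5*(-29/4) = 145/4 ≈ 36.250)
J = -135 (J = -124 - 1*11 = -124 - 11 = -135)
J*t = -135*145/4 = -19575/4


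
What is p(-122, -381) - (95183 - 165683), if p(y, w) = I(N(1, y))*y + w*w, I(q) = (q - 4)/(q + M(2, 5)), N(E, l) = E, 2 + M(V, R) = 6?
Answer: 1078671/5 ≈ 2.1573e+5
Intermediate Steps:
M(V, R) = 4 (M(V, R) = -2 + 6 = 4)
I(q) = (-4 + q)/(4 + q) (I(q) = (q - 4)/(q + 4) = (-4 + q)/(4 + q))
p(y, w) = w² - 3*y/5 (p(y, w) = ((-4 + 1)/(4 + 1))*y + w*w = (-3/5)*y + w² = ((⅕)*(-3))*y + w² = -3*y/5 + w² = w² - 3*y/5)
p(-122, -381) - (95183 - 165683) = ((-381)² - ⅗*(-122)) - (95183 - 165683) = (145161 + 366/5) - 1*(-70500) = 726171/5 + 70500 = 1078671/5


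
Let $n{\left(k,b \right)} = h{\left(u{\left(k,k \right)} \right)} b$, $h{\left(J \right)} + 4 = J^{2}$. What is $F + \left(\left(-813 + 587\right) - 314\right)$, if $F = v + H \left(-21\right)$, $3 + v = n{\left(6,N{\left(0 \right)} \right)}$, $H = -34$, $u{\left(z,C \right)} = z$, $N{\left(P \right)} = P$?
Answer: $171$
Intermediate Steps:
$h{\left(J \right)} = -4 + J^{2}$
$n{\left(k,b \right)} = b \left(-4 + k^{2}\right)$ ($n{\left(k,b \right)} = \left(-4 + k^{2}\right) b = b \left(-4 + k^{2}\right)$)
$v = -3$ ($v = -3 + 0 \left(-4 + 6^{2}\right) = -3 + 0 \left(-4 + 36\right) = -3 + 0 \cdot 32 = -3 + 0 = -3$)
$F = 711$ ($F = -3 - -714 = -3 + 714 = 711$)
$F + \left(\left(-813 + 587\right) - 314\right) = 711 + \left(\left(-813 + 587\right) - 314\right) = 711 - 540 = 171$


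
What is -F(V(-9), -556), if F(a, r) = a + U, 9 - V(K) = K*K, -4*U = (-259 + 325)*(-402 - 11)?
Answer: -13485/2 ≈ -6742.5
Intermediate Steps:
U = 13629/2 (U = -(-259 + 325)*(-402 - 11)/4 = -33*(-413)/2 = -¼*(-27258) = 13629/2 ≈ 6814.5)
V(K) = 9 - K² (V(K) = 9 - K*K = 9 - K²)
F(a, r) = 13629/2 + a (F(a, r) = a + 13629/2 = 13629/2 + a)
-F(V(-9), -556) = -(13629/2 + (9 - 1*(-9)²)) = -(13629/2 + (9 - 1*81)) = -(13629/2 + (9 - 81)) = -(13629/2 - 72) = -1*13485/2 = -13485/2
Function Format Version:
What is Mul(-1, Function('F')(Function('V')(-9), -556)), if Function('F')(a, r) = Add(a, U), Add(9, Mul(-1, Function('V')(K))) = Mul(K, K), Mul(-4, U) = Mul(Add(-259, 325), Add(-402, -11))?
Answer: Rational(-13485, 2) ≈ -6742.5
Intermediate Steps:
U = Rational(13629, 2) (U = Mul(Rational(-1, 4), Mul(Add(-259, 325), Add(-402, -11))) = Mul(Rational(-1, 4), Mul(66, -413)) = Mul(Rational(-1, 4), -27258) = Rational(13629, 2) ≈ 6814.5)
Function('V')(K) = Add(9, Mul(-1, Pow(K, 2))) (Function('V')(K) = Add(9, Mul(-1, Mul(K, K))) = Add(9, Mul(-1, Pow(K, 2))))
Function('F')(a, r) = Add(Rational(13629, 2), a) (Function('F')(a, r) = Add(a, Rational(13629, 2)) = Add(Rational(13629, 2), a))
Mul(-1, Function('F')(Function('V')(-9), -556)) = Mul(-1, Add(Rational(13629, 2), Add(9, Mul(-1, Pow(-9, 2))))) = Mul(-1, Add(Rational(13629, 2), Add(9, Mul(-1, 81)))) = Mul(-1, Add(Rational(13629, 2), Add(9, -81))) = Mul(-1, Add(Rational(13629, 2), -72)) = Mul(-1, Rational(13485, 2)) = Rational(-13485, 2)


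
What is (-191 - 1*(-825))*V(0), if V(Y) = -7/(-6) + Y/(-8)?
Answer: 2219/3 ≈ 739.67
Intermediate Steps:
V(Y) = 7/6 - Y/8 (V(Y) = -7*(-1/6) + Y*(-1/8) = 7/6 - Y/8)
(-191 - 1*(-825))*V(0) = (-191 - 1*(-825))*(7/6 - 1/8*0) = (-191 + 825)*(7/6 + 0) = 634*(7/6) = 2219/3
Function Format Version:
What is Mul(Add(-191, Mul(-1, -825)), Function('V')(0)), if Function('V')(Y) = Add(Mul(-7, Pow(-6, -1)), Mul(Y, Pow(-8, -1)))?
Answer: Rational(2219, 3) ≈ 739.67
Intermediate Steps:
Function('V')(Y) = Add(Rational(7, 6), Mul(Rational(-1, 8), Y)) (Function('V')(Y) = Add(Mul(-7, Rational(-1, 6)), Mul(Y, Rational(-1, 8))) = Add(Rational(7, 6), Mul(Rational(-1, 8), Y)))
Mul(Add(-191, Mul(-1, -825)), Function('V')(0)) = Mul(Add(-191, Mul(-1, -825)), Add(Rational(7, 6), Mul(Rational(-1, 8), 0))) = Mul(Add(-191, 825), Add(Rational(7, 6), 0)) = Mul(634, Rational(7, 6)) = Rational(2219, 3)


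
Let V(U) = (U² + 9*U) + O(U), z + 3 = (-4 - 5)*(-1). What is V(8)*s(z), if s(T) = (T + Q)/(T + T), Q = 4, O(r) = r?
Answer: 120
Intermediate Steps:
z = 6 (z = -3 + (-4 - 5)*(-1) = -3 - 9*(-1) = -3 + 9 = 6)
s(T) = (4 + T)/(2*T) (s(T) = (T + 4)/(T + T) = (4 + T)/((2*T)) = (4 + T)*(1/(2*T)) = (4 + T)/(2*T))
V(U) = U² + 10*U (V(U) = (U² + 9*U) + U = U² + 10*U)
V(8)*s(z) = (8*(10 + 8))*((½)*(4 + 6)/6) = (8*18)*((½)*(⅙)*10) = 144*(⅚) = 120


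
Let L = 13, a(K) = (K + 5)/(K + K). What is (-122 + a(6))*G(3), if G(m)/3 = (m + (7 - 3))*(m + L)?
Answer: -40684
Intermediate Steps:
a(K) = (5 + K)/(2*K) (a(K) = (5 + K)/((2*K)) = (5 + K)*(1/(2*K)) = (5 + K)/(2*K))
G(m) = 3*(4 + m)*(13 + m) (G(m) = 3*((m + (7 - 3))*(m + 13)) = 3*((m + 4)*(13 + m)) = 3*((4 + m)*(13 + m)) = 3*(4 + m)*(13 + m))
(-122 + a(6))*G(3) = (-122 + (½)*(5 + 6)/6)*(156 + 3*3² + 51*3) = (-122 + (½)*(⅙)*11)*(156 + 3*9 + 153) = (-122 + 11/12)*(156 + 27 + 153) = -1453/12*336 = -40684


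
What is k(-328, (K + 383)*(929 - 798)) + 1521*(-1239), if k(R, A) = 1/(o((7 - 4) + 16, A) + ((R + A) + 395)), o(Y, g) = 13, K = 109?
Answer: -121611780107/64532 ≈ -1.8845e+6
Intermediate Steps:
k(R, A) = 1/(408 + A + R) (k(R, A) = 1/(13 + ((R + A) + 395)) = 1/(13 + ((A + R) + 395)) = 1/(13 + (395 + A + R)) = 1/(408 + A + R))
k(-328, (K + 383)*(929 - 798)) + 1521*(-1239) = 1/(408 + (109 + 383)*(929 - 798) - 328) + 1521*(-1239) = 1/(408 + 492*131 - 328) - 1884519 = 1/(408 + 64452 - 328) - 1884519 = 1/64532 - 1884519 = -121611780107/64532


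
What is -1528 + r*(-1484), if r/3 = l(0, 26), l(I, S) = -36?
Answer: 158744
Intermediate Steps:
r = -108 (r = 3*(-36) = -108)
-1528 + r*(-1484) = -1528 - 108*(-1484) = -1528 + 160272 = 158744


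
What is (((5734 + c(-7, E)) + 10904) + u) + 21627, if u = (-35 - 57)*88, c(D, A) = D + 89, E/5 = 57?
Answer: 30251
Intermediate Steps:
E = 285 (E = 5*57 = 285)
c(D, A) = 89 + D
u = -8096 (u = -92*88 = -8096)
(((5734 + c(-7, E)) + 10904) + u) + 21627 = (((5734 + (89 - 7)) + 10904) - 8096) + 21627 = (((5734 + 82) + 10904) - 8096) + 21627 = ((5816 + 10904) - 8096) + 21627 = (16720 - 8096) + 21627 = 8624 + 21627 = 30251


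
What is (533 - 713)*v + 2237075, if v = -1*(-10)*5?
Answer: 2228075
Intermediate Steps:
v = 50 (v = 10*5 = 50)
(533 - 713)*v + 2237075 = (533 - 713)*50 + 2237075 = -180*50 + 2237075 = -9000 + 2237075 = 2228075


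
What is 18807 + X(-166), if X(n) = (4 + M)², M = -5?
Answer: 18808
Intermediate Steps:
X(n) = 1 (X(n) = (4 - 5)² = (-1)² = 1)
18807 + X(-166) = 18807 + 1 = 18808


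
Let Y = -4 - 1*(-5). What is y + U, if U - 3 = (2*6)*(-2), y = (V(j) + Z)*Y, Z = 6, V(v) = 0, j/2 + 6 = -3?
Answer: -15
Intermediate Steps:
Y = 1 (Y = -4 + 5 = 1)
j = -18 (j = -12 + 2*(-3) = -12 - 6 = -18)
y = 6 (y = (0 + 6)*1 = 6*1 = 6)
U = -21 (U = 3 + (2*6)*(-2) = 3 + 12*(-2) = 3 - 24 = -21)
y + U = 6 - 21 = -15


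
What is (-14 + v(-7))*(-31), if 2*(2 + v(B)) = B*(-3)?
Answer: 341/2 ≈ 170.50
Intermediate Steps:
v(B) = -2 - 3*B/2 (v(B) = -2 + (B*(-3))/2 = -2 + (-3*B)/2 = -2 - 3*B/2)
(-14 + v(-7))*(-31) = (-14 + (-2 - 3/2*(-7)))*(-31) = (-14 + (-2 + 21/2))*(-31) = (-14 + 17/2)*(-31) = -11/2*(-31) = 341/2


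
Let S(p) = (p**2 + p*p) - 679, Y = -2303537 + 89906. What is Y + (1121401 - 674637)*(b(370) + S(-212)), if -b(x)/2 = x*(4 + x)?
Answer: -83793248595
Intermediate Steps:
Y = -2213631
S(p) = -679 + 2*p**2 (S(p) = (p**2 + p**2) - 679 = 2*p**2 - 679 = -679 + 2*p**2)
b(x) = -2*x*(4 + x)
Y + (1121401 - 674637)*(b(370) + S(-212)) = -2213631 + (1121401 - 674637)*(-2*370*(4 + 370) + (-679 + 2*(-212)**2)) = -2213631 + 446764*(-2*370*374 + (-679 + 2*44944)) = -2213631 + 446764*(-276760 + (-679 + 89888)) = -2213631 + 446764*(-276760 + 89209) = -2213631 + 446764*(-187551) = -2213631 - 83791034964 = -83793248595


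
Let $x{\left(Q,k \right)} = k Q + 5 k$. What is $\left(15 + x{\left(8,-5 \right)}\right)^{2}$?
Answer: $2500$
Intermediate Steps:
$x{\left(Q,k \right)} = 5 k + Q k$ ($x{\left(Q,k \right)} = Q k + 5 k = 5 k + Q k$)
$\left(15 + x{\left(8,-5 \right)}\right)^{2} = \left(15 - 5 \left(5 + 8\right)\right)^{2} = \left(15 - 65\right)^{2} = \left(-50\right)^{2} = 2500$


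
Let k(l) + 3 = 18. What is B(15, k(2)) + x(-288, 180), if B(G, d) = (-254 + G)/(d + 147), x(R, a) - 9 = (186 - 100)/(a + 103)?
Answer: 358909/45846 ≈ 7.8286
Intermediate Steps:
x(R, a) = 9 + 86/(103 + a) (x(R, a) = 9 + (186 - 100)/(a + 103) = 9 + 86/(103 + a))
k(l) = 15 (k(l) = -3 + 18 = 15)
B(G, d) = (-254 + G)/(147 + d)
B(15, k(2)) + x(-288, 180) = (-254 + 15)/(147 + 15) + (1013 + 9*180)/(103 + 180) = -239/162 + (1013 + 1620)/283 = (1/162)*(-239) + (1/283)*2633 = -239/162 + 2633/283 = 358909/45846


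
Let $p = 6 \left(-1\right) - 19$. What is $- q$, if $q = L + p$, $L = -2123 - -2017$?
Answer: $131$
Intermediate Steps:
$L = -106$ ($L = -2123 + 2017 = -106$)
$p = -25$ ($p = -6 - 19 = -25$)
$q = -131$ ($q = -106 - 25 = -131$)
$- q = \left(-1\right) \left(-131\right) = 131$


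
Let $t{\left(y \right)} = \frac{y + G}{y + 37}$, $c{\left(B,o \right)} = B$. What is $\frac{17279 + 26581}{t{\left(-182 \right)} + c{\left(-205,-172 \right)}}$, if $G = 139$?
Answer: $- \frac{62350}{291} \approx -214.26$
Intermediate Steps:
$t{\left(y \right)} = \frac{139 + y}{37 + y}$ ($t{\left(y \right)} = \frac{y + 139}{y + 37} = \frac{139 + y}{37 + y}$)
$\frac{17279 + 26581}{t{\left(-182 \right)} + c{\left(-205,-172 \right)}} = \frac{17279 + 26581}{\frac{139 - 182}{37 - 182} - 205} = \frac{43860}{\frac{1}{-145} \left(-43\right) - 205} = \frac{43860}{\left(- \frac{1}{145}\right) \left(-43\right) - 205} = \frac{43860}{\frac{43}{145} - 205} = \frac{43860}{- \frac{29682}{145}} = 43860 \left(- \frac{145}{29682}\right) = - \frac{62350}{291}$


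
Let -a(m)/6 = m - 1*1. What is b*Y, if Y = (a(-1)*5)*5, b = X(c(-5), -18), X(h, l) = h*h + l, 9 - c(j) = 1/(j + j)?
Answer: 19443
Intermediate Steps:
a(m) = 6 - 6*m (a(m) = -6*(m - 1*1) = -6*(m - 1) = -6*(-1 + m) = 6 - 6*m)
c(j) = 9 - 1/(2*j) (c(j) = 9 - 1/(j + j) = 9 - 1/(2*j))
X(h, l) = l + h**2 (X(h, l) = h**2 + l = l + h**2)
b = 6481/100 (b = -18 + (9 - 1/2/(-5))**2 = -18 + (9 - 1/2*(-1/5))**2 = -18 + (9 + 1/10)**2 = -18 + (91/10)**2 = -18 + 8281/100 = 6481/100 ≈ 64.810)
Y = 300 (Y = ((6 - 6*(-1))*5)*5 = ((6 + 6)*5)*5 = (12*5)*5 = 60*5 = 300)
b*Y = (6481/100)*300 = 19443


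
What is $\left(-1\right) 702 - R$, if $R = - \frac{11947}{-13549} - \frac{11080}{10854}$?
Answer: $- \frac{51608131855}{73530423} \approx -701.86$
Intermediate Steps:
$R = - \frac{10225091}{73530423}$ ($R = \left(-11947\right) \left(- \frac{1}{13549}\right) - \frac{5540}{5427} = \frac{11947}{13549} - \frac{5540}{5427} = - \frac{10225091}{73530423} \approx -0.13906$)
$\left(-1\right) 702 - R = \left(-1\right) 702 - - \frac{10225091}{73530423} = -702 + \frac{10225091}{73530423} = - \frac{51608131855}{73530423}$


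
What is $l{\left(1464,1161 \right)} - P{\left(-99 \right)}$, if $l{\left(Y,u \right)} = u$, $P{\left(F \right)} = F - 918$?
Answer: $2178$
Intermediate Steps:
$P{\left(F \right)} = -918 + F$
$l{\left(1464,1161 \right)} - P{\left(-99 \right)} = 1161 - \left(-918 - 99\right) = 1161 - -1017 = 1161 + 1017 = 2178$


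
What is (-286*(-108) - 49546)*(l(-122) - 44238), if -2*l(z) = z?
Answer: 824254466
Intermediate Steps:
l(z) = -z/2
(-286*(-108) - 49546)*(l(-122) - 44238) = (-286*(-108) - 49546)*(-1/2*(-122) - 44238) = (30888 - 49546)*(61 - 44238) = -18658*(-44177) = 824254466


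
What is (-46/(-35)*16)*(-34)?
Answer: -25024/35 ≈ -714.97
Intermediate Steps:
(-46/(-35)*16)*(-34) = (-46*(-1/35)*16)*(-34) = ((46/35)*16)*(-34) = (736/35)*(-34) = -25024/35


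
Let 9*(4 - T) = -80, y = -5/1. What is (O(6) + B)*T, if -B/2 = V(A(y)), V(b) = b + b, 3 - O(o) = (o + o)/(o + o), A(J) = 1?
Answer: -232/9 ≈ -25.778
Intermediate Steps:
y = -5 (y = -5*1 = -5)
O(o) = 2 (O(o) = 3 - (o + o)/(o + o) = 3 - 2*o/(2*o) = 3 - 2*o*1/(2*o) = 3 - 1*1 = 3 - 1 = 2)
V(b) = 2*b
B = -4 ≈ -4.0000
T = 116/9 (T = 4 - ⅑*(-80) = 4 + 80/9 = 116/9 ≈ 12.889)
(O(6) + B)*T = (2 - 4)*(116/9) = -2*116/9 = -232/9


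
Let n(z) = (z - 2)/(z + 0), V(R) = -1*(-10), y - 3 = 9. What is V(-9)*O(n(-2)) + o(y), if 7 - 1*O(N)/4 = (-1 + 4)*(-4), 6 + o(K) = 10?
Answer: 764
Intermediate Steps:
y = 12 (y = 3 + 9 = 12)
V(R) = 10
o(K) = 4 (o(K) = -6 + 10 = 4)
n(z) = (-2 + z)/z
O(N) = 76 (O(N) = 28 - 4*(-1 + 4)*(-4) = 28 - 12*(-4) = 28 - 4*(-12) = 28 + 48 = 76)
V(-9)*O(n(-2)) + o(y) = 10*76 + 4 = 760 + 4 = 764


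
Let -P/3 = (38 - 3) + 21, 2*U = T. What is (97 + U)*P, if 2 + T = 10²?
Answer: -24528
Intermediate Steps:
T = 98 (T = -2 + 10² = -2 + 100 = 98)
U = 49 (U = (½)*98 = 49)
P = -168 (P = -3*((38 - 3) + 21) = -3*(35 + 21) = -3*56 = -168)
(97 + U)*P = (97 + 49)*(-168) = 146*(-168) = -24528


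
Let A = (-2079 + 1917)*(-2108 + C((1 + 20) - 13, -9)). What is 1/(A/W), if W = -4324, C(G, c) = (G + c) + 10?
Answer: -2162/170019 ≈ -0.012716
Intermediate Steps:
C(G, c) = 10 + G + c
A = 340038 (A = (-2079 + 1917)*(-2108 + (10 + ((1 + 20) - 13) - 9)) = -162*(-2108 + (10 + (21 - 13) - 9)) = -162*(-2108 + (10 + 8 - 9)) = -162*(-2108 + 9) = -162*(-2099) = 340038)
1/(A/W) = 1/(340038/(-4324)) = 1/(340038*(-1/4324)) = 1/(-170019/2162) = -2162/170019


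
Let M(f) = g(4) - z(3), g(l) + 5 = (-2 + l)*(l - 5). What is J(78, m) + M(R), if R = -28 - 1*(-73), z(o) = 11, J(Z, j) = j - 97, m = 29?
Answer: -86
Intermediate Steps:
J(Z, j) = -97 + j
R = 45 (R = -28 + 73 = 45)
g(l) = -5 + (-5 + l)*(-2 + l) (g(l) = -5 + (-2 + l)*(l - 5) = -5 + (-2 + l)*(-5 + l) = -5 + (-5 + l)*(-2 + l))
M(f) = -18 (M(f) = (5 + 4² - 7*4) - 1*11 = (5 + 16 - 28) - 11 = -7 - 11 = -18)
J(78, m) + M(R) = (-97 + 29) - 18 = -68 - 18 = -86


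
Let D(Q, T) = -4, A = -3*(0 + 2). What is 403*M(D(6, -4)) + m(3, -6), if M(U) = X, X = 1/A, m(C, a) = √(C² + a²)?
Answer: -403/6 + 3*√5 ≈ -60.458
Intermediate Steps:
A = -6 (A = -3*2 = -6)
X = -⅙ (X = 1/(-6) = -⅙ ≈ -0.16667)
M(U) = -⅙
403*M(D(6, -4)) + m(3, -6) = 403*(-⅙) + √(3² + (-6)²) = -403/6 + √(9 + 36) = -403/6 + √45 = -403/6 + 3*√5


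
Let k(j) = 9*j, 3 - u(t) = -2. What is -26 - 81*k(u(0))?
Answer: -3671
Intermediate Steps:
u(t) = 5 (u(t) = 3 - 1*(-2) = 3 + 2 = 5)
-26 - 81*k(u(0)) = -26 - 729*5 = -26 - 81*45 = -26 - 3645 = -3671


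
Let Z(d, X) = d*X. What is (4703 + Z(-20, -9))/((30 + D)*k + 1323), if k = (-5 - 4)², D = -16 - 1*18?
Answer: 4883/999 ≈ 4.8879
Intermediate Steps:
D = -34 (D = -16 - 18 = -34)
k = 81 (k = (-9)² = 81)
Z(d, X) = X*d
(4703 + Z(-20, -9))/((30 + D)*k + 1323) = (4703 - 9*(-20))/((30 - 34)*81 + 1323) = (4703 + 180)/(-4*81 + 1323) = 4883/(-324 + 1323) = 4883/999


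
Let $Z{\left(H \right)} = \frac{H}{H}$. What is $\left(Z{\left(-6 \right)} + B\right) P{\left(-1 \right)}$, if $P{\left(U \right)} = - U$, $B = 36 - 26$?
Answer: $11$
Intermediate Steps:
$B = 10$ ($B = 36 - 26 = 10$)
$Z{\left(H \right)} = 1$
$\left(Z{\left(-6 \right)} + B\right) P{\left(-1 \right)} = \left(1 + 10\right) \left(\left(-1\right) \left(-1\right)\right) = 11 \cdot 1 = 11$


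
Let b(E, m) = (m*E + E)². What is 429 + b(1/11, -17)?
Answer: 52165/121 ≈ 431.12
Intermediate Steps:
b(E, m) = (E + E*m)² (b(E, m) = (E*m + E)² = (E + E*m)²)
429 + b(1/11, -17) = 429 + (1/11)²*(1 - 17)² = 429 + (1/11)²*(-16)² = 429 + (1/121)*256 = 429 + 256/121 = 52165/121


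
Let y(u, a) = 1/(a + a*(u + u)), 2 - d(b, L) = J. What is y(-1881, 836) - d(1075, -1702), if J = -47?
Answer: -154065605/3144196 ≈ -49.000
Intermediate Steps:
d(b, L) = 49 (d(b, L) = 2 - 1*(-47) = 2 + 47 = 49)
y(u, a) = 1/(a + 2*a*u) (y(u, a) = 1/(a + a*(2*u)) = 1/(a + 2*a*u))
y(-1881, 836) - d(1075, -1702) = 1/(836*(1 + 2*(-1881))) - 1*49 = 1/(836*(1 - 3762)) - 49 = (1/836)/(-3761) - 49 = (1/836)*(-1/3761) - 49 = -1/3144196 - 49 = -154065605/3144196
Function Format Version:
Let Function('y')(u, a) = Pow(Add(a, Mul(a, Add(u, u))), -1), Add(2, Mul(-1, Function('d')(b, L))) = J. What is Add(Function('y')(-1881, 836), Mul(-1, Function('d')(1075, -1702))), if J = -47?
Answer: Rational(-154065605, 3144196) ≈ -49.000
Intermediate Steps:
Function('d')(b, L) = 49 (Function('d')(b, L) = Add(2, Mul(-1, -47)) = Add(2, 47) = 49)
Function('y')(u, a) = Pow(Add(a, Mul(2, a, u)), -1) (Function('y')(u, a) = Pow(Add(a, Mul(a, Mul(2, u))), -1) = Pow(Add(a, Mul(2, a, u)), -1))
Add(Function('y')(-1881, 836), Mul(-1, Function('d')(1075, -1702))) = Add(Mul(Pow(836, -1), Pow(Add(1, Mul(2, -1881)), -1)), Mul(-1, 49)) = Add(Mul(Rational(1, 836), Pow(Add(1, -3762), -1)), -49) = Add(Mul(Rational(1, 836), Pow(-3761, -1)), -49) = Add(Mul(Rational(1, 836), Rational(-1, 3761)), -49) = Add(Rational(-1, 3144196), -49) = Rational(-154065605, 3144196)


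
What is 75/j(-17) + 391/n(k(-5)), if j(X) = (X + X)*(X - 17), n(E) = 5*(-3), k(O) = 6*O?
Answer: -450871/17340 ≈ -26.002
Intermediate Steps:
n(E) = -15
j(X) = 2*X*(-17 + X) (j(X) = (2*X)*(-17 + X) = 2*X*(-17 + X))
75/j(-17) + 391/n(k(-5)) = 75/((2*(-17)*(-17 - 17))) + 391/(-15) = 75/((2*(-17)*(-34))) + 391*(-1/15) = 75/1156 - 391/15 = -450871/17340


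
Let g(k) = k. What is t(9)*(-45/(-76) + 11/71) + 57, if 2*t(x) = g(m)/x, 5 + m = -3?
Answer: 688006/12141 ≈ 56.668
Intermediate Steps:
m = -8 (m = -5 - 3 = -8)
t(x) = -4/x (t(x) = (-8/x)/2 = -4/x)
t(9)*(-45/(-76) + 11/71) + 57 = (-4/9)*(-45/(-76) + 11/71) + 57 = (-4*⅑)*(-45*(-1/76) + 11*(1/71)) + 57 = -4*(45/76 + 11/71)/9 + 57 = -4/9*4031/5396 + 57 = -4031/12141 + 57 = 688006/12141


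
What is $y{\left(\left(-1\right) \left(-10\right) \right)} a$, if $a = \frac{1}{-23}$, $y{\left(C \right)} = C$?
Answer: $- \frac{10}{23} \approx -0.43478$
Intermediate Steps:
$a = - \frac{1}{23} \approx -0.043478$
$y{\left(\left(-1\right) \left(-10\right) \right)} a = \left(-1\right) \left(-10\right) \left(- \frac{1}{23}\right) = 10 \left(- \frac{1}{23}\right) = - \frac{10}{23}$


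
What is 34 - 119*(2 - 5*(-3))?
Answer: -1989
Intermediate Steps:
34 - 119*(2 - 5*(-3)) = 34 - 119*(2 + 15) = 34 - 119*17 = 34 - 2023 = -1989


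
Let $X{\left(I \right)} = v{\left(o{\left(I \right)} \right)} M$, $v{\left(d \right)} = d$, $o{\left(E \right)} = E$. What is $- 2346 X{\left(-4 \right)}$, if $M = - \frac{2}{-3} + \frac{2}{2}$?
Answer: $15640$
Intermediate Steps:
$M = \frac{5}{3}$ ($M = \left(-2\right) \left(- \frac{1}{3}\right) + 2 \cdot \frac{1}{2} = \frac{2}{3} + 1 = \frac{5}{3} \approx 1.6667$)
$X{\left(I \right)} = \frac{5 I}{3}$ ($X{\left(I \right)} = I \frac{5}{3} = \frac{5 I}{3}$)
$- 2346 X{\left(-4 \right)} = - 2346 \cdot \frac{5}{3} \left(-4\right) = \left(-2346\right) \left(- \frac{20}{3}\right) = 15640$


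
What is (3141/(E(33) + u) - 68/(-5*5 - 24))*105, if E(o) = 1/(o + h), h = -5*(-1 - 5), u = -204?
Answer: -132335985/89957 ≈ -1471.1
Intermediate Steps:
h = 30 (h = -5*(-6) = 30)
E(o) = 1/(30 + o) (E(o) = 1/(o + 30) = 1/(30 + o))
(3141/(E(33) + u) - 68/(-5*5 - 24))*105 = (3141/(1/(30 + 33) - 204) - 68/(-5*5 - 24))*105 = (3141/(1/63 - 204) - 68/(-25 - 24))*105 = (3141/(1/63 - 204) - 68/(-49))*105 = (3141/(-12851/63) - 68*(-1/49))*105 = (3141*(-63/12851) + 68/49)*105 = (-197883/12851 + 68/49)*105 = -8822399/629699*105 = -132335985/89957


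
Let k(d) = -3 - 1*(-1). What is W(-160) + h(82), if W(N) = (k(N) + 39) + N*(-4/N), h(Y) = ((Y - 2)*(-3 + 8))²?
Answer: 160033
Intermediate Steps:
k(d) = -2 (k(d) = -3 + 1 = -2)
h(Y) = (-10 + 5*Y)² (h(Y) = ((-2 + Y)*5)² = (-10 + 5*Y)²)
W(N) = 33 (W(N) = (-2 + 39) + N*(-4/N) = 37 - 4 = 33)
W(-160) + h(82) = 33 + 25*(-2 + 82)² = 33 + 25*80² = 33 + 25*6400 = 33 + 160000 = 160033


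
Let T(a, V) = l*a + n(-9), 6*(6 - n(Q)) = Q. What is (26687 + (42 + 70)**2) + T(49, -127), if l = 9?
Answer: 79359/2 ≈ 39680.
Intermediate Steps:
n(Q) = 6 - Q/6
T(a, V) = 15/2 + 9*a (T(a, V) = 9*a + (6 - 1/6*(-9)) = 9*a + (6 + 3/2) = 9*a + 15/2 = 15/2 + 9*a)
(26687 + (42 + 70)**2) + T(49, -127) = (26687 + (42 + 70)**2) + (15/2 + 9*49) = (26687 + 112**2) + (15/2 + 441) = (26687 + 12544) + 897/2 = 39231 + 897/2 = 79359/2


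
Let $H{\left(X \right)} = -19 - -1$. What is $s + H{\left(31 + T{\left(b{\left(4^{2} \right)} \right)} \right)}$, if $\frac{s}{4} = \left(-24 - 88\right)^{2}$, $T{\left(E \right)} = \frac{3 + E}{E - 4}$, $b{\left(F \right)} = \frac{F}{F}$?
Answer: $50158$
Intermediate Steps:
$b{\left(F \right)} = 1$
$T{\left(E \right)} = \frac{3 + E}{-4 + E}$
$H{\left(X \right)} = -18$ ($H{\left(X \right)} = -19 + 1 = -18$)
$s = 50176$ ($s = 4 \left(-24 - 88\right)^{2} = 4 \left(-112\right)^{2} = 4 \cdot 12544 = 50176$)
$s + H{\left(31 + T{\left(b{\left(4^{2} \right)} \right)} \right)} = 50176 - 18 = 50158$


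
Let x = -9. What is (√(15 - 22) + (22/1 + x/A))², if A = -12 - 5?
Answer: 144666/289 + 766*I*√7/17 ≈ 500.57 + 119.21*I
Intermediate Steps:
A = -17
(√(15 - 22) + (22/1 + x/A))² = (√(15 - 22) + (22/1 - 9/(-17)))² = (√(-7) + (22*1 - 9*(-1/17)))² = (I*√7 + (22 + 9/17))² = (I*√7 + 383/17)² = (383/17 + I*√7)²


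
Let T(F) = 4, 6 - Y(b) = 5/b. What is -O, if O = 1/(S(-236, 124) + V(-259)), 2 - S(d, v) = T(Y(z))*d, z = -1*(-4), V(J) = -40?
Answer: -1/906 ≈ -0.0011038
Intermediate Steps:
z = 4
Y(b) = 6 - 5/b
S(d, v) = 2 - 4*d
O = 1/906 (O = 1/((2 - 4*(-236)) - 40) = 1/((2 + 944) - 40) = 1/(946 - 40) = 1/906 ≈ 0.0011038)
-O = -1*1/906 = -1/906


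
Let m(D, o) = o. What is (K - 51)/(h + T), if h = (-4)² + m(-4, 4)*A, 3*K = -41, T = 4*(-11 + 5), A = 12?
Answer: -97/60 ≈ -1.6167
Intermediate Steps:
T = -24 (T = 4*(-6) = -24)
K = -41/3 (K = (⅓)*(-41) = -41/3 ≈ -13.667)
h = 64 (h = (-4)² + 4*12 = 16 + 48 = 64)
(K - 51)/(h + T) = (-41/3 - 51)/(64 - 24) = -194/3/40 = -194/3*1/40 = -97/60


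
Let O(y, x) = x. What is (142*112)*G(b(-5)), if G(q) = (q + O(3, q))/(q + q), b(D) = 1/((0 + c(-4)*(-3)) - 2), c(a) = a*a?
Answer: 15904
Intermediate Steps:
c(a) = a²
b(D) = -1/50 (b(D) = 1/((0 + (-4)²*(-3)) - 2) = 1/((0 + 16*(-3)) - 2) = 1/((0 - 48) - 2) = 1/(-48 - 2) = 1/(-50) = -1/50)
G(q) = 1 (G(q) = (q + q)/(q + q) = (2*q)/((2*q)) = (2*q)*(1/(2*q)) = 1)
(142*112)*G(b(-5)) = (142*112)*1 = 15904*1 = 15904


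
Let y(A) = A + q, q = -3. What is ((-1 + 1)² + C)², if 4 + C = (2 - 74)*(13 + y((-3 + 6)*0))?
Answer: 524176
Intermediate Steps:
y(A) = -3 + A (y(A) = A - 3 = -3 + A)
C = -724 (C = -4 + (2 - 74)*(13 + (-3 + (-3 + 6)*0)) = -4 - 72*(13 + (-3 + 3*0)) = -4 - 72*(13 + (-3 + 0)) = -4 - 72*(13 - 3) = -4 - 72*10 = -4 - 720 = -724)
((-1 + 1)² + C)² = ((-1 + 1)² - 724)² = (0² - 724)² = (0 - 724)² = (-724)² = 524176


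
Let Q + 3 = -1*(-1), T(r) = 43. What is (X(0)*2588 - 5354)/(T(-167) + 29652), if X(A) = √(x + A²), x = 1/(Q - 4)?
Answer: -5354/29695 + 1294*I*√6/89085 ≈ -0.1803 + 0.03558*I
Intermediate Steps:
Q = -2 (Q = -3 - 1*(-1) = -3 + 1 = -2)
x = -⅙ (x = 1/(-2 - 4) = 1/(-6) = -⅙ ≈ -0.16667)
X(A) = √(-⅙ + A²)
(X(0)*2588 - 5354)/(T(-167) + 29652) = ((√(-6 + 36*0²)/6)*2588 - 5354)/(43 + 29652) = ((√(-6 + 36*0)/6)*2588 - 5354)/29695 = ((√(-6 + 0)/6)*2588 - 5354)*(1/29695) = ((√(-6)/6)*2588 - 5354)*(1/29695) = (((I*√6)/6)*2588 - 5354)*(1/29695) = ((I*√6/6)*2588 - 5354)*(1/29695) = (1294*I*√6/3 - 5354)*(1/29695) = (-5354 + 1294*I*√6/3)*(1/29695) = -5354/29695 + 1294*I*√6/89085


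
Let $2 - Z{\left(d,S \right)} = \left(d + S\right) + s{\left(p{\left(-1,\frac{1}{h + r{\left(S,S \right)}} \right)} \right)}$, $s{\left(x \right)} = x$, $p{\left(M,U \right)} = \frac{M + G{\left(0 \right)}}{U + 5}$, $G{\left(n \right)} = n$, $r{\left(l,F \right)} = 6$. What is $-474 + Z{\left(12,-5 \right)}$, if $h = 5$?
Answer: $- \frac{26813}{56} \approx -478.8$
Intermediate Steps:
$p{\left(M,U \right)} = \frac{M}{5 + U}$ ($p{\left(M,U \right)} = \frac{M + 0}{U + 5} = \frac{M}{5 + U}$)
$Z{\left(d,S \right)} = \frac{123}{56} - S - d$ ($Z{\left(d,S \right)} = 2 - \left(\left(d + S\right) - \frac{1}{5 + \frac{1}{5 + 6}}\right) = 2 - \left(\left(S + d\right) - \frac{1}{5 + \frac{1}{11}}\right) = 2 - \left(\left(S + d\right) - \frac{1}{\frac{56}{11}}\right) = 2 - \left(\left(S + d\right) - \frac{11}{56}\right) = 2 - \left(- \frac{11}{56} + S + d\right) = \frac{123}{56} - S - d$)
$-474 + Z{\left(12,-5 \right)} = -474 - \frac{269}{56} = - \frac{26813}{56}$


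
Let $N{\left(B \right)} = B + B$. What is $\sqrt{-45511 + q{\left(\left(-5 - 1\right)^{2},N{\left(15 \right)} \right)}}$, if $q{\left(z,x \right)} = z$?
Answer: $5 i \sqrt{1819} \approx 213.25 i$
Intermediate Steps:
$N{\left(B \right)} = 2 B$
$\sqrt{-45511 + q{\left(\left(-5 - 1\right)^{2},N{\left(15 \right)} \right)}} = \sqrt{-45511 + \left(-5 - 1\right)^{2}} = \sqrt{-45511 + \left(-6\right)^{2}} = \sqrt{-45511 + 36} = \sqrt{-45475} = 5 i \sqrt{1819}$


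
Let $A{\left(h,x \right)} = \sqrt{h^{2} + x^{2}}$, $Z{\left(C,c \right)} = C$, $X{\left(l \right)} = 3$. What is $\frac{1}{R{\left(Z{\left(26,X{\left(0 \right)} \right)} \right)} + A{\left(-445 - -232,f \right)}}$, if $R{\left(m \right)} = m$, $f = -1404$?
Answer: $- \frac{26}{2015909} + \frac{3 \sqrt{224065}}{2015909} \approx 0.00069153$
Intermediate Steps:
$\frac{1}{R{\left(Z{\left(26,X{\left(0 \right)} \right)} \right)} + A{\left(-445 - -232,f \right)}} = \frac{1}{26 + \sqrt{\left(-445 - -232\right)^{2} + \left(-1404\right)^{2}}} = \frac{1}{26 + \sqrt{\left(-445 + 232\right)^{2} + 1971216}} = \frac{1}{26 + \sqrt{\left(-213\right)^{2} + 1971216}} = \frac{1}{26 + \sqrt{45369 + 1971216}} = \frac{1}{26 + \sqrt{2016585}} = \frac{1}{26 + 3 \sqrt{224065}}$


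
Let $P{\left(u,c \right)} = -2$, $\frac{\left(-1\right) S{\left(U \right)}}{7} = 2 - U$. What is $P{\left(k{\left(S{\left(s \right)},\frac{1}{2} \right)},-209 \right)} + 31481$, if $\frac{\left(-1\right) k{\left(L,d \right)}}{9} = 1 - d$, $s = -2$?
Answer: $31479$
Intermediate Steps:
$S{\left(U \right)} = -14 + 7 U$ ($S{\left(U \right)} = - 7 \left(2 - U\right) = -14 + 7 U$)
$k{\left(L,d \right)} = -9 + 9 d$ ($k{\left(L,d \right)} = - 9 \left(1 - d\right) = -9 + 9 d$)
$P{\left(k{\left(S{\left(s \right)},\frac{1}{2} \right)},-209 \right)} + 31481 = -2 + 31481 = 31479$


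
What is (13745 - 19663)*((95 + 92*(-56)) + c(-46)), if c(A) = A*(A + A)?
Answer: 4882350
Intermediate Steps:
c(A) = 2*A**2 (c(A) = A*(2*A) = 2*A**2)
(13745 - 19663)*((95 + 92*(-56)) + c(-46)) = (13745 - 19663)*((95 + 92*(-56)) + 2*(-46)**2) = -5918*((95 - 5152) + 2*2116) = -5918*(-5057 + 4232) = -5918*(-825) = 4882350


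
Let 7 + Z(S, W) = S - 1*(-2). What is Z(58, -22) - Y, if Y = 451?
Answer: -398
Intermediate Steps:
Z(S, W) = -5 + S (Z(S, W) = -7 + (S - 1*(-2)) = -7 + (S + 2) = -7 + (2 + S) = -5 + S)
Z(58, -22) - Y = (-5 + 58) - 1*451 = 53 - 451 = -398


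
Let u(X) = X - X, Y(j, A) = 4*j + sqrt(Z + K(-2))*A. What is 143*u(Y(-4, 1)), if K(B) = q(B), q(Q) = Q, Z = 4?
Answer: 0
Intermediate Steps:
K(B) = B
Y(j, A) = 4*j + A*sqrt(2) (Y(j, A) = 4*j + sqrt(4 - 2)*A = 4*j + sqrt(2)*A = 4*j + A*sqrt(2))
u(X) = 0
143*u(Y(-4, 1)) = 143*0 = 0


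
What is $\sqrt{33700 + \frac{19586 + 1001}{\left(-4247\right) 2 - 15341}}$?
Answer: $\frac{\sqrt{390708628395}}{3405} \approx 183.57$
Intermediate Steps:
$\sqrt{33700 + \frac{19586 + 1001}{\left(-4247\right) 2 - 15341}} = \sqrt{33700 + \frac{20587}{-8494 - 15341}} = \sqrt{33700 + \frac{20587}{-23835}} = \sqrt{33700 + 20587 \left(- \frac{1}{23835}\right)} = \sqrt{33700 - \frac{2941}{3405}} = \sqrt{\frac{114745559}{3405}} = \frac{\sqrt{390708628395}}{3405}$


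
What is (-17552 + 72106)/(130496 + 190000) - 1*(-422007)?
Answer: 67625805013/160248 ≈ 4.2201e+5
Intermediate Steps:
(-17552 + 72106)/(130496 + 190000) - 1*(-422007) = 54554/320496 + 422007 = 54554*(1/320496) + 422007 = 27277/160248 + 422007 = 67625805013/160248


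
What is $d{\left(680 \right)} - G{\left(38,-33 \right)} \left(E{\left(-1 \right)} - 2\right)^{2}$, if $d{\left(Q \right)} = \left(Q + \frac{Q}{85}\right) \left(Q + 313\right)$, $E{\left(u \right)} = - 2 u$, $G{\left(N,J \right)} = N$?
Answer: $683184$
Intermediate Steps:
$d{\left(Q \right)} = \frac{86 Q \left(313 + Q\right)}{85}$ ($d{\left(Q \right)} = \left(Q + Q \frac{1}{85}\right) \left(313 + Q\right) = \left(Q + \frac{Q}{85}\right) \left(313 + Q\right) = \frac{86 Q}{85} \left(313 + Q\right) = \frac{86 Q \left(313 + Q\right)}{85}$)
$d{\left(680 \right)} - G{\left(38,-33 \right)} \left(E{\left(-1 \right)} - 2\right)^{2} = \frac{86}{85} \cdot 680 \left(313 + 680\right) - 38 \left(\left(-2\right) \left(-1\right) - 2\right)^{2} = \frac{86}{85} \cdot 680 \cdot 993 - 38 \left(2 - 2\right)^{2} = 683184 - 38 \cdot 0^{2} = 683184 - 38 \cdot 0 = 683184 - 0 = 683184 + 0 = 683184$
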